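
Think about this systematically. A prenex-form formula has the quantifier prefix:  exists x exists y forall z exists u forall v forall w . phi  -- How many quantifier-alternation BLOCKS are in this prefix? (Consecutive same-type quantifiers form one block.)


Quantifier-type sequence: E E A E A A  (A=forall, E=exists)
Group into maximal same-type runs:
  Ex2 | Ax1 | Ex1 | Ax2
Number of blocks = 4

4


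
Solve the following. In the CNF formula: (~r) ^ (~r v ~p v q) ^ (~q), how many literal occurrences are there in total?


Counting literals in each clause:
Clause 1: 1 literal(s)
Clause 2: 3 literal(s)
Clause 3: 1 literal(s)
Total = 5

5


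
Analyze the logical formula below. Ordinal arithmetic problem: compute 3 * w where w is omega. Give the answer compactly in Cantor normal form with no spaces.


Compute 3 * w.
Ordinal * is associative and left-distributive over +, but NOT commutative; for finite n>1, n*w = w but w*n stays w*n.
For finite n>0, n * w = sup{n*k : k<w} = w. So 3 * w = w.
Result = w

w


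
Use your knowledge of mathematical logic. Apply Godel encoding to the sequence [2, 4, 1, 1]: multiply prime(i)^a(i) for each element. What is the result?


Encode each element as an exponent of the corresponding prime:
  2^2 = 4
  3^4 = 81
  5^1 = 5
  7^1 = 7
Product = 4 * 81 * 5 * 7 = 11340

11340


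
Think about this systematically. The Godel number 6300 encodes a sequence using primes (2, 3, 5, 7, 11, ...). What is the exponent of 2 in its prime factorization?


Factorize 6300 by dividing by 2 repeatedly.
Division steps: 2 divides 6300 exactly 2 time(s).
Exponent of 2 = 2

2


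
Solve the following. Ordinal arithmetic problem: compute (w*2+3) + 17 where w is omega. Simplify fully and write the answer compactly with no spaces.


Compute (w*2+3) + 17.
Ordinal + is associative but NOT commutative; for finite n>0, n + w = w but w + n stays w+n.
By associativity: (w*2+3) + 17 = w*2 + (3+17) = w*2+20.
Result = w*2+20

w*2+20


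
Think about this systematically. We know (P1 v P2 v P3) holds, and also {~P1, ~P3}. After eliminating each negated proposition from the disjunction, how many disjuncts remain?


Original disjuncts (3): P1, P2, P3
Negated (eliminate): ~P1, ~P3
Remaining disjuncts: P2
Count = 3 - 2 = 1

1


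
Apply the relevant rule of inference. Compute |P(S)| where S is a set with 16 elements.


The power set of a set with n elements has 2^n elements.
|P(S)| = 2^16 = 65536

65536


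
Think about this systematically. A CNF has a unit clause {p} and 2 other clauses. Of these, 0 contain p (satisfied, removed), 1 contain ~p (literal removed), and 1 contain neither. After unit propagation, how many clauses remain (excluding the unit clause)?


Satisfied (removed): 0
Shortened (remain): 1
Unchanged (remain): 1
Remaining = 1 + 1 = 2

2


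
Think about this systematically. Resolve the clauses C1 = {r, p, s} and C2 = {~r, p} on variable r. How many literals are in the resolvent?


Remove r from C1 and ~r from C2.
C1 remainder: {p, s}
C2 remainder: {p}
Union (resolvent): {p, s}
Resolvent has 2 literal(s).

2


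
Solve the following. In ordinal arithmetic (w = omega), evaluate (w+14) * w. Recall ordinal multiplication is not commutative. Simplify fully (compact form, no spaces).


Compute (w+14) * w.
Ordinal * is associative and left-distributive over +, but NOT commutative; for finite n>1, n*w = w but w*n stays w*n.
(w+14) * w = sup{(w+14)*k : k<w} = sup{w*k+14} = w^2 (the +14 tail is absorbed in the limit).
Result = w^2

w^2


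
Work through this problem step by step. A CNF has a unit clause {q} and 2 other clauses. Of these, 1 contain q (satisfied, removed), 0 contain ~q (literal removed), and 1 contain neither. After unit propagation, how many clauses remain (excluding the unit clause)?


Satisfied (removed): 1
Shortened (remain): 0
Unchanged (remain): 1
Remaining = 0 + 1 = 1

1


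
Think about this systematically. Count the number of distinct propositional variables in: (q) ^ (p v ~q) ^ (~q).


Identify each variable that appears in the formula.
Variables found: p, q
Count = 2

2


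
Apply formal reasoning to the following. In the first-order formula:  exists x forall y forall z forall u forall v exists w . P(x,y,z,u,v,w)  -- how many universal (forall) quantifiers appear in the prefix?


Quantifier prefix: exists x forall y forall z forall u forall v exists w
Mark each quantifier type:
  E U U U U E
Universal count = 4, Existential count = 2
Asked for universal (forall) quantifiers: 4

4


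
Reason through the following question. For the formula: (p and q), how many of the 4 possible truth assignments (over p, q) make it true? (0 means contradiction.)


Check all 4 assignments:
p=0, q=0: 0
p=0, q=1: 0
p=1, q=0: 0
p=1, q=1: 1
Count of True = 1

1


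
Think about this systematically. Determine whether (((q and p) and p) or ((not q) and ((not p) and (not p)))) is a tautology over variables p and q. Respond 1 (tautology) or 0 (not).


Check all 4 assignments:
p=0, q=0: 1
p=0, q=1: 0
p=1, q=0: 0
p=1, q=1: 1
Satisfying count = 2/4.
Tautology iff count = 4: no.

0


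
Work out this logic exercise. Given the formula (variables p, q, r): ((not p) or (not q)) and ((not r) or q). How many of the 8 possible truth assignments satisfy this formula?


Evaluate all 8 assignments for p, q, r:
p=0, q=0, r=0: 1
p=0, q=0, r=1: 0
p=0, q=1, r=0: 1
p=0, q=1, r=1: 1
p=1, q=0, r=0: 1
p=1, q=0, r=1: 0
p=1, q=1, r=0: 0
p=1, q=1, r=1: 0
Satisfying count = 4

4


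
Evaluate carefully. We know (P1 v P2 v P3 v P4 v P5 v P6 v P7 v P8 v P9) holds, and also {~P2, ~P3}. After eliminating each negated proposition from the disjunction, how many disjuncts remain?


Original disjuncts (9): P1, P2, P3, P4, P5, P6, P7, P8, P9
Negated (eliminate): ~P2, ~P3
Remaining disjuncts: P1, P4, P5, P6, P7, P8, P9
Count = 9 - 2 = 7

7


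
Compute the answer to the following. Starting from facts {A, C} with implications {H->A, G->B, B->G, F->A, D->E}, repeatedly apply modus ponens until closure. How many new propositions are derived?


Initial facts: {A, C}
Apply modus ponens to closure:
  (no implication fires)
Final known: {A, C}
New propositions: {(none)}
Count = 0

0


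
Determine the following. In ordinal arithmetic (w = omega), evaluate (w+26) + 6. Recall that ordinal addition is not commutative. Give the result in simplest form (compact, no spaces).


Compute (w+26) + 6.
Ordinal + is associative but NOT commutative; for finite n>0, n + w = w but w + n stays w+n.
By associativity: (w+26) + 6 = w + (26+6) = w+32.
Result = w+32

w+32


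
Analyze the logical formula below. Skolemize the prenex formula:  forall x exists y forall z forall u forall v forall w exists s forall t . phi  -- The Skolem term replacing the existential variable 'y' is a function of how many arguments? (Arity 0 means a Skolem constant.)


Quantifier prefix: forall x exists y forall z forall u forall v forall w exists s forall t
'y' is existentially quantified at position 2.
Universal variables preceding it: x
Skolem function arity = 1

1


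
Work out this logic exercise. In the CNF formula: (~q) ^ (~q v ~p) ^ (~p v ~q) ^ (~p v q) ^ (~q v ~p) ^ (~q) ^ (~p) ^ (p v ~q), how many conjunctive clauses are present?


A CNF formula is a conjunction of clauses.
Clauses are separated by ^.
Counting the conjuncts: 8 clauses.

8


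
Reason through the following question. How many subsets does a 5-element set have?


The power set of a set with n elements has 2^n elements.
|P(S)| = 2^5 = 32

32


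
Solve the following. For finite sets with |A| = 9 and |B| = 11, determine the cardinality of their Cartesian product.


The Cartesian product A x B contains all ordered pairs (a, b).
|A x B| = |A| * |B| = 9 * 11 = 99

99


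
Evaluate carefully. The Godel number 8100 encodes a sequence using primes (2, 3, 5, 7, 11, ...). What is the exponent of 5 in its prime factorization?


Factorize 8100 by dividing by 5 repeatedly.
Division steps: 5 divides 8100 exactly 2 time(s).
Exponent of 5 = 2

2


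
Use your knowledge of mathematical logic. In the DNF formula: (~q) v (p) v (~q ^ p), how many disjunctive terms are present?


A DNF formula is a disjunction of terms (conjunctions).
Terms are separated by v.
Counting the disjuncts: 3 terms.

3


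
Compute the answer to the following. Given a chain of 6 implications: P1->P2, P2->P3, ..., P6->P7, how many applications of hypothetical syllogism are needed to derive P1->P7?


With 6 implications in a chain connecting 7 propositions:
P1->P2, P2->P3, ..., P6->P7
Steps needed = (number of implications) - 1 = 6 - 1 = 5

5


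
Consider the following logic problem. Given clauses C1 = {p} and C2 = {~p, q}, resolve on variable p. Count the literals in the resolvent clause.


Remove p from C1 and ~p from C2.
C1 remainder: {}
C2 remainder: {q}
Union (resolvent): {q}
Resolvent has 1 literal(s).

1


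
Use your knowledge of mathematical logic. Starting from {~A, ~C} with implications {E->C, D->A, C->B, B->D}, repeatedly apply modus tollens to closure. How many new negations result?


Initial negated facts: {~A, ~C}
Apply modus tollens to closure:
  ~C and E->C  =>  ~E
  ~A and D->A  =>  ~D
  ~D and B->D  =>  ~B
Final negated: {~A, ~B, ~C, ~D, ~E}
New negations: {~B, ~D, ~E}
Count = 3

3


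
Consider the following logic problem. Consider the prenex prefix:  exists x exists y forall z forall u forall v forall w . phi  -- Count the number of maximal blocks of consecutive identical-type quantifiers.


Quantifier-type sequence: E E A A A A  (A=forall, E=exists)
Group into maximal same-type runs:
  Ex2 | Ax4
Number of blocks = 2

2


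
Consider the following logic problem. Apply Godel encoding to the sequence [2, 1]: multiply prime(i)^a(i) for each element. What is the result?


Encode each element as an exponent of the corresponding prime:
  2^2 = 4
  3^1 = 3
Product = 4 * 3 = 12

12


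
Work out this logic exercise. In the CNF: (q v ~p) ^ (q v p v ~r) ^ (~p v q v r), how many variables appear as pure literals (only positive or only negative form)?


Check each variable for pure literal status:
p: mixed (not pure)
q: pure positive
r: mixed (not pure)
Pure literal count = 1

1


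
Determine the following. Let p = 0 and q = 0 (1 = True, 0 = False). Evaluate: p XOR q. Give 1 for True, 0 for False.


p = 0, q = 0
Operation: p XOR q
Evaluate: 0 XOR 0 = 0

0


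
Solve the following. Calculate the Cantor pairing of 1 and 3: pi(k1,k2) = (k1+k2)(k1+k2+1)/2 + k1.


k1 + k2 = 4
(k1+k2)(k1+k2+1)/2 = 4 * 5 / 2 = 10
pi = 10 + 1 = 11

11


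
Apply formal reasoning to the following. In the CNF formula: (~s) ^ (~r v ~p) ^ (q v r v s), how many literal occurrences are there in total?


Counting literals in each clause:
Clause 1: 1 literal(s)
Clause 2: 2 literal(s)
Clause 3: 3 literal(s)
Total = 6

6


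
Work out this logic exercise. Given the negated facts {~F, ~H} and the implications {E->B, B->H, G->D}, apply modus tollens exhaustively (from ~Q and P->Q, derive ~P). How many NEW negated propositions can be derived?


Initial negated facts: {~F, ~H}
Apply modus tollens to closure:
  ~H and B->H  =>  ~B
  ~B and E->B  =>  ~E
Final negated: {~B, ~E, ~F, ~H}
New negations: {~B, ~E}
Count = 2

2


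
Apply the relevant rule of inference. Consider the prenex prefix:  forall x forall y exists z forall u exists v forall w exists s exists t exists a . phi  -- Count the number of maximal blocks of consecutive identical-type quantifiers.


Quantifier-type sequence: A A E A E A E E E  (A=forall, E=exists)
Group into maximal same-type runs:
  Ax2 | Ex1 | Ax1 | Ex1 | Ax1 | Ex3
Number of blocks = 6

6


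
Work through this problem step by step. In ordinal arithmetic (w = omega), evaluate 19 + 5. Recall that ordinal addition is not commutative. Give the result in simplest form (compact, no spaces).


Compute 19 + 5.
Ordinal + is associative but NOT commutative; for finite n>0, n + w = w but w + n stays w+n.
Both operands finite; ordinal + agrees with natural +: 19 + 5 = 24.
Result = 24

24


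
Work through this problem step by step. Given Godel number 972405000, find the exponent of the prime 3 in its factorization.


Factorize 972405000 by dividing by 3 repeatedly.
Division steps: 3 divides 972405000 exactly 4 time(s).
Exponent of 3 = 4

4


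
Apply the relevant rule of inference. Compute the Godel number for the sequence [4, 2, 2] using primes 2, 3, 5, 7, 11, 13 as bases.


Encode each element as an exponent of the corresponding prime:
  2^4 = 16
  3^2 = 9
  5^2 = 25
Product = 16 * 9 * 25 = 3600

3600


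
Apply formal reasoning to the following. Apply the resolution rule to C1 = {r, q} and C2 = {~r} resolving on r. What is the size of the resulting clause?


Remove r from C1 and ~r from C2.
C1 remainder: {q}
C2 remainder: {}
Union (resolvent): {q}
Resolvent has 1 literal(s).

1


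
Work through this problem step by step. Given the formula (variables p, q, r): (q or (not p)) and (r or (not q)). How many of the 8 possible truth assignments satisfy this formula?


Evaluate all 8 assignments for p, q, r:
p=0, q=0, r=0: 1
p=0, q=0, r=1: 1
p=0, q=1, r=0: 0
p=0, q=1, r=1: 1
p=1, q=0, r=0: 0
p=1, q=0, r=1: 0
p=1, q=1, r=0: 0
p=1, q=1, r=1: 1
Satisfying count = 4

4


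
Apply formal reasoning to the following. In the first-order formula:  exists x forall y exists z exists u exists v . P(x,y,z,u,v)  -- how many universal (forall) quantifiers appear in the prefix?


Quantifier prefix: exists x forall y exists z exists u exists v
Mark each quantifier type:
  E U E E E
Universal count = 1, Existential count = 4
Asked for universal (forall) quantifiers: 1

1


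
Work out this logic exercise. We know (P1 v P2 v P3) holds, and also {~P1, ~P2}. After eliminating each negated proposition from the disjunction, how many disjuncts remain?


Original disjuncts (3): P1, P2, P3
Negated (eliminate): ~P1, ~P2
Remaining disjuncts: P3
Count = 3 - 2 = 1

1


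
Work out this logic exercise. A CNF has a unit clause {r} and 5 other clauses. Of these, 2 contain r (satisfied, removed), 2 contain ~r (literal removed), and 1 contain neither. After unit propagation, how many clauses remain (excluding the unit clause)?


Satisfied (removed): 2
Shortened (remain): 2
Unchanged (remain): 1
Remaining = 2 + 1 = 3

3


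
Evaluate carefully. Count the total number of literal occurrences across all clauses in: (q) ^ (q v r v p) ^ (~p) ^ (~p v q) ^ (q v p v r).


Counting literals in each clause:
Clause 1: 1 literal(s)
Clause 2: 3 literal(s)
Clause 3: 1 literal(s)
Clause 4: 2 literal(s)
Clause 5: 3 literal(s)
Total = 10

10


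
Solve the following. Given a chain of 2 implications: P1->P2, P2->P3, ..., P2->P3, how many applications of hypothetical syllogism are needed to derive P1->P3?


With 2 implications in a chain connecting 3 propositions:
P1->P2, P2->P3, ..., P2->P3
Steps needed = (number of implications) - 1 = 2 - 1 = 1

1


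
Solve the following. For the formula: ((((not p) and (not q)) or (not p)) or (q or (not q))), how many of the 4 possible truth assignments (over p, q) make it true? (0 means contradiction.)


Check all 4 assignments:
p=0, q=0: 1
p=0, q=1: 1
p=1, q=0: 1
p=1, q=1: 1
Count of True = 4

4


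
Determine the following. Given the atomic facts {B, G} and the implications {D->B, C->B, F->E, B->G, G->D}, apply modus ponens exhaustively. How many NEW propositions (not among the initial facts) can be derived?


Initial facts: {B, G}
Apply modus ponens to closure:
  G and G->D  =>  D
Final known: {B, D, G}
New propositions: {D}
Count = 1

1


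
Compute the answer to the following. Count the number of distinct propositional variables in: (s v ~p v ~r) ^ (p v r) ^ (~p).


Identify each variable that appears in the formula.
Variables found: p, r, s
Count = 3

3


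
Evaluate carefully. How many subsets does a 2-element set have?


The power set of a set with n elements has 2^n elements.
|P(S)| = 2^2 = 4

4


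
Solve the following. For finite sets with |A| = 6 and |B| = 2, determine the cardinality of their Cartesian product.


The Cartesian product A x B contains all ordered pairs (a, b).
|A x B| = |A| * |B| = 6 * 2 = 12

12


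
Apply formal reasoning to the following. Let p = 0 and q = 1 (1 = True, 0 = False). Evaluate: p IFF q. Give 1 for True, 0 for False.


p = 0, q = 1
Operation: p IFF q
Evaluate: 0 IFF 1 = 0

0


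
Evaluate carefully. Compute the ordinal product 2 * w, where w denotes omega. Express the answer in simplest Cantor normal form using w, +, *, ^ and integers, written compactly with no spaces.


Compute 2 * w.
Ordinal * is associative and left-distributive over +, but NOT commutative; for finite n>1, n*w = w but w*n stays w*n.
For finite n>0, n * w = sup{n*k : k<w} = w. So 2 * w = w.
Result = w

w


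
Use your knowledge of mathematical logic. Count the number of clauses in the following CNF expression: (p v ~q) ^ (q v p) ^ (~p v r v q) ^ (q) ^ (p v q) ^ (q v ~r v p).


A CNF formula is a conjunction of clauses.
Clauses are separated by ^.
Counting the conjuncts: 6 clauses.

6


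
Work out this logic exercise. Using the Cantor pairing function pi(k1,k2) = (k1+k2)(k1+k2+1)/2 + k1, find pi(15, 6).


k1 + k2 = 21
(k1+k2)(k1+k2+1)/2 = 21 * 22 / 2 = 231
pi = 231 + 15 = 246

246


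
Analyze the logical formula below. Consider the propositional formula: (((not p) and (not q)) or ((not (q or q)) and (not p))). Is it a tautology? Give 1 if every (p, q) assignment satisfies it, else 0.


Check all 4 assignments:
p=0, q=0: 1
p=0, q=1: 0
p=1, q=0: 0
p=1, q=1: 0
Satisfying count = 1/4.
Tautology iff count = 4: no.

0


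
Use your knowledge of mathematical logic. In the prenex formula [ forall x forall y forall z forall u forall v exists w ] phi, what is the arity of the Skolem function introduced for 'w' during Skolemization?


Quantifier prefix: forall x forall y forall z forall u forall v exists w
'w' is existentially quantified at position 6.
Universal variables preceding it: x, y, z, u, v
Skolem function arity = 5

5


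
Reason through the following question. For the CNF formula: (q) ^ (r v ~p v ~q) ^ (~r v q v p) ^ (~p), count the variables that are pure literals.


Check each variable for pure literal status:
p: mixed (not pure)
q: mixed (not pure)
r: mixed (not pure)
Pure literal count = 0

0


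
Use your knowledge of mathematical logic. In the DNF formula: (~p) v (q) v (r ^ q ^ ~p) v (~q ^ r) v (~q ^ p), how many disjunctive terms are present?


A DNF formula is a disjunction of terms (conjunctions).
Terms are separated by v.
Counting the disjuncts: 5 terms.

5


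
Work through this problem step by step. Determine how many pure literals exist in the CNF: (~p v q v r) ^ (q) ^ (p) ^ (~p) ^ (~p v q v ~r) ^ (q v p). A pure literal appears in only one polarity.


Check each variable for pure literal status:
p: mixed (not pure)
q: pure positive
r: mixed (not pure)
Pure literal count = 1

1


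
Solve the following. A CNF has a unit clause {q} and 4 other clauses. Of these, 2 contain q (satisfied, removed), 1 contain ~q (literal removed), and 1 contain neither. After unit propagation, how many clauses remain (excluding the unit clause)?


Satisfied (removed): 2
Shortened (remain): 1
Unchanged (remain): 1
Remaining = 1 + 1 = 2

2


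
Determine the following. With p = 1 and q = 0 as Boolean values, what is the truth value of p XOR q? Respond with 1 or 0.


p = 1, q = 0
Operation: p XOR q
Evaluate: 1 XOR 0 = 1

1


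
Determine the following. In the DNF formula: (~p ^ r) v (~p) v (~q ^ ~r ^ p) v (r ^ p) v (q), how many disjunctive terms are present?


A DNF formula is a disjunction of terms (conjunctions).
Terms are separated by v.
Counting the disjuncts: 5 terms.

5


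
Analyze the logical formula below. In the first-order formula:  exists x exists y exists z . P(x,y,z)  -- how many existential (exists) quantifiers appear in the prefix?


Quantifier prefix: exists x exists y exists z
Mark each quantifier type:
  E E E
Universal count = 0, Existential count = 3
Asked for existential (exists) quantifiers: 3

3


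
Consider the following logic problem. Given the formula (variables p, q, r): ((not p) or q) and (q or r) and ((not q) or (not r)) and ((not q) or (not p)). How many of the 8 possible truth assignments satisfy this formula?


Evaluate all 8 assignments for p, q, r:
p=0, q=0, r=0: 0
p=0, q=0, r=1: 1
p=0, q=1, r=0: 1
p=0, q=1, r=1: 0
p=1, q=0, r=0: 0
p=1, q=0, r=1: 0
p=1, q=1, r=0: 0
p=1, q=1, r=1: 0
Satisfying count = 2

2


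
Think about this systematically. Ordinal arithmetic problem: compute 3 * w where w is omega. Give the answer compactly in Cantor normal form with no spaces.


Compute 3 * w.
Ordinal * is associative and left-distributive over +, but NOT commutative; for finite n>1, n*w = w but w*n stays w*n.
For finite n>0, n * w = sup{n*k : k<w} = w. So 3 * w = w.
Result = w

w


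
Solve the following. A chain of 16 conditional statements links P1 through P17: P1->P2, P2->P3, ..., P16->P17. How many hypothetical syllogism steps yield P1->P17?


With 16 implications in a chain connecting 17 propositions:
P1->P2, P2->P3, ..., P16->P17
Steps needed = (number of implications) - 1 = 16 - 1 = 15

15


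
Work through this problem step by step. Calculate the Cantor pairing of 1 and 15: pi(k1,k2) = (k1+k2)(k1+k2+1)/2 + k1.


k1 + k2 = 16
(k1+k2)(k1+k2+1)/2 = 16 * 17 / 2 = 136
pi = 136 + 1 = 137

137


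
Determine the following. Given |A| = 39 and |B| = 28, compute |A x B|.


The Cartesian product A x B contains all ordered pairs (a, b).
|A x B| = |A| * |B| = 39 * 28 = 1092

1092


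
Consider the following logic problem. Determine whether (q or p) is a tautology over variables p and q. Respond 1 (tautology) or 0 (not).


Check all 4 assignments:
p=0, q=0: 0
p=0, q=1: 1
p=1, q=0: 1
p=1, q=1: 1
Satisfying count = 3/4.
Tautology iff count = 4: no.

0


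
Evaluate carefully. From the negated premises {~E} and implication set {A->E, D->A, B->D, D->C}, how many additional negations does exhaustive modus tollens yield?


Initial negated facts: {~E}
Apply modus tollens to closure:
  ~E and A->E  =>  ~A
  ~A and D->A  =>  ~D
  ~D and B->D  =>  ~B
Final negated: {~A, ~B, ~D, ~E}
New negations: {~A, ~B, ~D}
Count = 3

3


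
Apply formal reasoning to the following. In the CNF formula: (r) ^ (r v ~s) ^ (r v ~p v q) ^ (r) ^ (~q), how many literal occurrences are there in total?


Counting literals in each clause:
Clause 1: 1 literal(s)
Clause 2: 2 literal(s)
Clause 3: 3 literal(s)
Clause 4: 1 literal(s)
Clause 5: 1 literal(s)
Total = 8

8


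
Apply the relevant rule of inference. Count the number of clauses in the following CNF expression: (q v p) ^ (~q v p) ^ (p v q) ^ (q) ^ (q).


A CNF formula is a conjunction of clauses.
Clauses are separated by ^.
Counting the conjuncts: 5 clauses.

5


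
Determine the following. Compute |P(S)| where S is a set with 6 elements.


The power set of a set with n elements has 2^n elements.
|P(S)| = 2^6 = 64

64


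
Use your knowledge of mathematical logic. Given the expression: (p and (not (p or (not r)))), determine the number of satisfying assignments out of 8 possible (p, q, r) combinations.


Check all 8 assignments:
p=0, q=0, r=0: 0
p=0, q=0, r=1: 0
p=0, q=1, r=0: 0
p=0, q=1, r=1: 0
p=1, q=0, r=0: 0
p=1, q=0, r=1: 0
p=1, q=1, r=0: 0
p=1, q=1, r=1: 0
Count of True = 0

0


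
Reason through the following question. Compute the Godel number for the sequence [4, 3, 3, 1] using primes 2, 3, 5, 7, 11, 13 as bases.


Encode each element as an exponent of the corresponding prime:
  2^4 = 16
  3^3 = 27
  5^3 = 125
  7^1 = 7
Product = 16 * 27 * 125 * 7 = 378000

378000


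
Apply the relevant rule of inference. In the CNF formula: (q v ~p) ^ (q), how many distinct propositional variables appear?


Identify each variable that appears in the formula.
Variables found: p, q
Count = 2

2


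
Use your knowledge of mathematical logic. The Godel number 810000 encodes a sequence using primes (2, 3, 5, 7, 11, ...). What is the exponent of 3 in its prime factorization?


Factorize 810000 by dividing by 3 repeatedly.
Division steps: 3 divides 810000 exactly 4 time(s).
Exponent of 3 = 4

4


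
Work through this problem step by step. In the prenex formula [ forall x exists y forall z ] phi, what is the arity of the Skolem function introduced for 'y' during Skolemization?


Quantifier prefix: forall x exists y forall z
'y' is existentially quantified at position 2.
Universal variables preceding it: x
Skolem function arity = 1

1


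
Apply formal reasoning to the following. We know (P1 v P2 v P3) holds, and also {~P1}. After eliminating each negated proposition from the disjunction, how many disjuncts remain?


Original disjuncts (3): P1, P2, P3
Negated (eliminate): ~P1
Remaining disjuncts: P2, P3
Count = 3 - 1 = 2

2


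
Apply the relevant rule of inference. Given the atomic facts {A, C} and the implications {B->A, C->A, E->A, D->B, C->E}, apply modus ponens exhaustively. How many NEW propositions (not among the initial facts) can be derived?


Initial facts: {A, C}
Apply modus ponens to closure:
  C and C->E  =>  E
Final known: {A, C, E}
New propositions: {E}
Count = 1

1


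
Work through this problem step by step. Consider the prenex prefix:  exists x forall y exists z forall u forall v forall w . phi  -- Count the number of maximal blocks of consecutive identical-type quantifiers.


Quantifier-type sequence: E A E A A A  (A=forall, E=exists)
Group into maximal same-type runs:
  Ex1 | Ax1 | Ex1 | Ax3
Number of blocks = 4

4


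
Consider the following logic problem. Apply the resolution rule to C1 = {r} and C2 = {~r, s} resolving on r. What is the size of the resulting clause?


Remove r from C1 and ~r from C2.
C1 remainder: {}
C2 remainder: {s}
Union (resolvent): {s}
Resolvent has 1 literal(s).

1


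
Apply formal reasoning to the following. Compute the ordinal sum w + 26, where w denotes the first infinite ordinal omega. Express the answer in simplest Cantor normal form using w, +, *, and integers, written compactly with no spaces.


Compute w + 26.
Ordinal + is associative but NOT commutative; for finite n>0, n + w = w but w + n stays w+n.
w + 26 is already in normal form (a successor ordinal beyond w).
Result = w+26

w+26


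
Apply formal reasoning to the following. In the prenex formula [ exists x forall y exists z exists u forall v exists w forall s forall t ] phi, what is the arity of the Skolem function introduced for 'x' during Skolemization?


Quantifier prefix: exists x forall y exists z exists u forall v exists w forall s forall t
'x' is existentially quantified at position 1.
No universal quantifiers precede it.
Skolem function arity = 0 (a Skolem constant)

0


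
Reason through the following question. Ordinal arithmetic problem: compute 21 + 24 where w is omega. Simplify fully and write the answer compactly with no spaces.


Compute 21 + 24.
Ordinal + is associative but NOT commutative; for finite n>0, n + w = w but w + n stays w+n.
Both operands finite; ordinal + agrees with natural +: 21 + 24 = 45.
Result = 45

45


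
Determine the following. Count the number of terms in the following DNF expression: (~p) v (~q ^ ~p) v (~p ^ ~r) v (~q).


A DNF formula is a disjunction of terms (conjunctions).
Terms are separated by v.
Counting the disjuncts: 4 terms.

4


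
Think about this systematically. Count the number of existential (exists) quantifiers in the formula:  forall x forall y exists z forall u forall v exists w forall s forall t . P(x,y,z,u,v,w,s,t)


Quantifier prefix: forall x forall y exists z forall u forall v exists w forall s forall t
Mark each quantifier type:
  U U E U U E U U
Universal count = 6, Existential count = 2
Asked for existential (exists) quantifiers: 2

2


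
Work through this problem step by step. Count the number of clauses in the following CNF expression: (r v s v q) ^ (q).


A CNF formula is a conjunction of clauses.
Clauses are separated by ^.
Counting the conjuncts: 2 clauses.

2


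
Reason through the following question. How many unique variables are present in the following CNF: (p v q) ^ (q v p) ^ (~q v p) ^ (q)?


Identify each variable that appears in the formula.
Variables found: p, q
Count = 2

2


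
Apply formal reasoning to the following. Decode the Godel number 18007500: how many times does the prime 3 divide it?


Factorize 18007500 by dividing by 3 repeatedly.
Division steps: 3 divides 18007500 exactly 1 time(s).
Exponent of 3 = 1

1


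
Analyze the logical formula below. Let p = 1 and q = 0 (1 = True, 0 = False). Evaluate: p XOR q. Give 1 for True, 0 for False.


p = 1, q = 0
Operation: p XOR q
Evaluate: 1 XOR 0 = 1

1


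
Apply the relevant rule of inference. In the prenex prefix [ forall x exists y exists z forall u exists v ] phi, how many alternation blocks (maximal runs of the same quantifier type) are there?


Quantifier-type sequence: A E E A E  (A=forall, E=exists)
Group into maximal same-type runs:
  Ax1 | Ex2 | Ax1 | Ex1
Number of blocks = 4

4


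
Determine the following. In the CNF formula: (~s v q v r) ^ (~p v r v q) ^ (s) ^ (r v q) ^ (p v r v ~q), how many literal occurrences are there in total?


Counting literals in each clause:
Clause 1: 3 literal(s)
Clause 2: 3 literal(s)
Clause 3: 1 literal(s)
Clause 4: 2 literal(s)
Clause 5: 3 literal(s)
Total = 12

12


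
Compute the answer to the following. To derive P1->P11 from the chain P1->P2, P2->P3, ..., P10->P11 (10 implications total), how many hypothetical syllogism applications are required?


With 10 implications in a chain connecting 11 propositions:
P1->P2, P2->P3, ..., P10->P11
Steps needed = (number of implications) - 1 = 10 - 1 = 9

9


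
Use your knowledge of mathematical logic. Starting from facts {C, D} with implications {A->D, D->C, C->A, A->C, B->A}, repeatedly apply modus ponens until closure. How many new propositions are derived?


Initial facts: {C, D}
Apply modus ponens to closure:
  C and C->A  =>  A
Final known: {A, C, D}
New propositions: {A}
Count = 1

1


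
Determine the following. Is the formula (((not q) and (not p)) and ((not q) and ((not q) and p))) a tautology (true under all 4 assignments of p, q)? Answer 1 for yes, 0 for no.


Check all 4 assignments:
p=0, q=0: 0
p=0, q=1: 0
p=1, q=0: 0
p=1, q=1: 0
Satisfying count = 0/4.
Tautology iff count = 4: no.

0


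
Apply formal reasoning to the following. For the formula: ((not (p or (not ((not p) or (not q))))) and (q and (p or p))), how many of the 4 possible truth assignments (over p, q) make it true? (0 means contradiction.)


Check all 4 assignments:
p=0, q=0: 0
p=0, q=1: 0
p=1, q=0: 0
p=1, q=1: 0
Count of True = 0

0


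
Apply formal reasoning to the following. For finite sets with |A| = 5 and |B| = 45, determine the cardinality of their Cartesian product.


The Cartesian product A x B contains all ordered pairs (a, b).
|A x B| = |A| * |B| = 5 * 45 = 225

225


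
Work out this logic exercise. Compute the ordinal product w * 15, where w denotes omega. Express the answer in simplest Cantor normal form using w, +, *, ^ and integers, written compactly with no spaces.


Compute w * 15.
Ordinal * is associative and left-distributive over +, but NOT commutative; for finite n>1, n*w = w but w*n stays w*n.
w * 15 means 15 copies of w concatenated: w*15.
Result = w*15

w*15


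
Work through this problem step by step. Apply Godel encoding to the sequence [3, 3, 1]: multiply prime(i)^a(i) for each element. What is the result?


Encode each element as an exponent of the corresponding prime:
  2^3 = 8
  3^3 = 27
  5^1 = 5
Product = 8 * 27 * 5 = 1080

1080


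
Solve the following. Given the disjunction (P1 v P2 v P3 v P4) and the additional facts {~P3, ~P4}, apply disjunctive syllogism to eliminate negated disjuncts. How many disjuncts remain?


Original disjuncts (4): P1, P2, P3, P4
Negated (eliminate): ~P3, ~P4
Remaining disjuncts: P1, P2
Count = 4 - 2 = 2

2


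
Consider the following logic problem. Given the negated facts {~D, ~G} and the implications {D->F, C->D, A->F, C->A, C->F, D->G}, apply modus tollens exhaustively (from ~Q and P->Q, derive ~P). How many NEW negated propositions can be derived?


Initial negated facts: {~D, ~G}
Apply modus tollens to closure:
  ~D and C->D  =>  ~C
Final negated: {~C, ~D, ~G}
New negations: {~C}
Count = 1

1


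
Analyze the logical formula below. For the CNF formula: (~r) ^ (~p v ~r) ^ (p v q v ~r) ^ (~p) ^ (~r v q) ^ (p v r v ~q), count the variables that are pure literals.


Check each variable for pure literal status:
p: mixed (not pure)
q: mixed (not pure)
r: mixed (not pure)
Pure literal count = 0

0


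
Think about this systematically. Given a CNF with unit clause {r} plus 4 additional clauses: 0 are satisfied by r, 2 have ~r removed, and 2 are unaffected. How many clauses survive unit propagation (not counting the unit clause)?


Satisfied (removed): 0
Shortened (remain): 2
Unchanged (remain): 2
Remaining = 2 + 2 = 4

4


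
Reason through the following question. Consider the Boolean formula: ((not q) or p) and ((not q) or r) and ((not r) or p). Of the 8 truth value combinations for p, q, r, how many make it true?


Evaluate all 8 assignments for p, q, r:
p=0, q=0, r=0: 1
p=0, q=0, r=1: 0
p=0, q=1, r=0: 0
p=0, q=1, r=1: 0
p=1, q=0, r=0: 1
p=1, q=0, r=1: 1
p=1, q=1, r=0: 0
p=1, q=1, r=1: 1
Satisfying count = 4

4


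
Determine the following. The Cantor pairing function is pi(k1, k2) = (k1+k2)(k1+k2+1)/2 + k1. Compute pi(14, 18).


k1 + k2 = 32
(k1+k2)(k1+k2+1)/2 = 32 * 33 / 2 = 528
pi = 528 + 14 = 542

542


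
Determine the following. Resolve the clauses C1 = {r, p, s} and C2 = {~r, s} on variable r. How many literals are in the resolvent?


Remove r from C1 and ~r from C2.
C1 remainder: {p, s}
C2 remainder: {s}
Union (resolvent): {p, s}
Resolvent has 2 literal(s).

2


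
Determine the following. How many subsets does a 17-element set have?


The power set of a set with n elements has 2^n elements.
|P(S)| = 2^17 = 131072

131072


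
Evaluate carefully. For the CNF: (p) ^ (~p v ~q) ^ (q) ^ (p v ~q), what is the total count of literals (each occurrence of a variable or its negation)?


Counting literals in each clause:
Clause 1: 1 literal(s)
Clause 2: 2 literal(s)
Clause 3: 1 literal(s)
Clause 4: 2 literal(s)
Total = 6

6


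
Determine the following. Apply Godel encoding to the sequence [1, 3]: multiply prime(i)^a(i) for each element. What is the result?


Encode each element as an exponent of the corresponding prime:
  2^1 = 2
  3^3 = 27
Product = 2 * 27 = 54

54


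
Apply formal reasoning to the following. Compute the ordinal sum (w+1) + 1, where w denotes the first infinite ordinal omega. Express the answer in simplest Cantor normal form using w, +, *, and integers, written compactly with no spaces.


Compute (w+1) + 1.
Ordinal + is associative but NOT commutative; for finite n>0, n + w = w but w + n stays w+n.
By associativity: (w+1) + 1 = w + (1+1) = w+2.
Result = w+2

w+2


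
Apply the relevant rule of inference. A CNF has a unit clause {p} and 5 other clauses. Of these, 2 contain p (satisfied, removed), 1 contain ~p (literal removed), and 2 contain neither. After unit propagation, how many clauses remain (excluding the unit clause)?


Satisfied (removed): 2
Shortened (remain): 1
Unchanged (remain): 2
Remaining = 1 + 2 = 3

3


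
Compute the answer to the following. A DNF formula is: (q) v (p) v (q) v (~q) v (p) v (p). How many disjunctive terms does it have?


A DNF formula is a disjunction of terms (conjunctions).
Terms are separated by v.
Counting the disjuncts: 6 terms.

6


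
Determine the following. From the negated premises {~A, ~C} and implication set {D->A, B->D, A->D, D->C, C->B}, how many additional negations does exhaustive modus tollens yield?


Initial negated facts: {~A, ~C}
Apply modus tollens to closure:
  ~A and D->A  =>  ~D
  ~D and B->D  =>  ~B
Final negated: {~A, ~B, ~C, ~D}
New negations: {~B, ~D}
Count = 2

2


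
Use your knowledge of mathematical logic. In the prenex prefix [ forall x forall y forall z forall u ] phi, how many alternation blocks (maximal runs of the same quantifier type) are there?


Quantifier-type sequence: A A A A  (A=forall, E=exists)
Group into maximal same-type runs:
  Ax4
Number of blocks = 1

1


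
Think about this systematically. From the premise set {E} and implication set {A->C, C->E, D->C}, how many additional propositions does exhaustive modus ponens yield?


Initial facts: {E}
Apply modus ponens to closure:
  (no implication fires)
Final known: {E}
New propositions: {(none)}
Count = 0

0


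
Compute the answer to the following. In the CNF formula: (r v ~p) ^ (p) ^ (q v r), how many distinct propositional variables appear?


Identify each variable that appears in the formula.
Variables found: p, q, r
Count = 3

3


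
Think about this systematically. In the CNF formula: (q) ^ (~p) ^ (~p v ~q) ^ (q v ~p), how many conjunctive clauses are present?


A CNF formula is a conjunction of clauses.
Clauses are separated by ^.
Counting the conjuncts: 4 clauses.

4


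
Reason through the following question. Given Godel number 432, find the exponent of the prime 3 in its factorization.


Factorize 432 by dividing by 3 repeatedly.
Division steps: 3 divides 432 exactly 3 time(s).
Exponent of 3 = 3

3


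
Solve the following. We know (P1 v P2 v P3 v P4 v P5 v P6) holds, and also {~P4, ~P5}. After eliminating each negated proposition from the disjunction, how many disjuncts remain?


Original disjuncts (6): P1, P2, P3, P4, P5, P6
Negated (eliminate): ~P4, ~P5
Remaining disjuncts: P1, P2, P3, P6
Count = 6 - 2 = 4

4


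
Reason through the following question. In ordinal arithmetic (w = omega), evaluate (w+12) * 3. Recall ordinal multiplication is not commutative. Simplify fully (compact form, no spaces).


Compute (w+12) * 3.
Ordinal * is associative and left-distributive over +, but NOT commutative; for finite n>1, n*w = w but w*n stays w*n.
(w+12) * 3 = (w+12) repeated 3 times. Each intermediate +12 is absorbed by the following w; only the last survives: w*3+12.
Result = w*3+12

w*3+12


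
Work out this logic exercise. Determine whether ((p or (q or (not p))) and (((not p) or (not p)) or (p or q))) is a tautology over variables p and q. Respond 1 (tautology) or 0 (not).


Check all 4 assignments:
p=0, q=0: 1
p=0, q=1: 1
p=1, q=0: 1
p=1, q=1: 1
Satisfying count = 4/4.
Tautology iff count = 4: yes.

1


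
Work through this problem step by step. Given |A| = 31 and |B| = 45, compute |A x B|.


The Cartesian product A x B contains all ordered pairs (a, b).
|A x B| = |A| * |B| = 31 * 45 = 1395

1395


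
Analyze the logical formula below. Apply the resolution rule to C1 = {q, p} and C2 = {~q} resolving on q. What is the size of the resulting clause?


Remove q from C1 and ~q from C2.
C1 remainder: {p}
C2 remainder: {}
Union (resolvent): {p}
Resolvent has 1 literal(s).

1


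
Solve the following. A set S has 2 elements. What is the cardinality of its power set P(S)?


The power set of a set with n elements has 2^n elements.
|P(S)| = 2^2 = 4

4


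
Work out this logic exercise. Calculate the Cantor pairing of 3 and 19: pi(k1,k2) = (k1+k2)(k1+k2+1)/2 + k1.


k1 + k2 = 22
(k1+k2)(k1+k2+1)/2 = 22 * 23 / 2 = 253
pi = 253 + 3 = 256

256


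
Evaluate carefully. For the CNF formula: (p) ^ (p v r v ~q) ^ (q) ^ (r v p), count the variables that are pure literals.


Check each variable for pure literal status:
p: pure positive
q: mixed (not pure)
r: pure positive
Pure literal count = 2

2
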